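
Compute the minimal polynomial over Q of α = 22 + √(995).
m_α(x) = x^2 - 44x - 511

From α - 22 = √(995), squaring gives (α - 22)^2 = 995, i.e. α^2 - 44α + 484 = 995, so α^2 - 44α - 511 = 0. The discriminant of x^2 - 44x - 511 is (-44)^2 - 4·(-511) = 1936 + 2044 = 3980, and 4·(995) is not a perfect square in Q since 995 is squarefree and ≠ 1. Hence x^2 - 44x - 511 is irreducible over Q and is the minimal polynomial of α.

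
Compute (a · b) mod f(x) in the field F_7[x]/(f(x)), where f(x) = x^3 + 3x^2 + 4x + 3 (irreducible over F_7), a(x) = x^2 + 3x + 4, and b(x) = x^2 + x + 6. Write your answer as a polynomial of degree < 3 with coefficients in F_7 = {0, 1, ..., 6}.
a · b ≡ 6x^2 + x (mod f(x))

Multiply in F_7[x]: a(x)·b(x) = (x^2 + 3x + 4)·(x^2 + x + 6) = x^4 + 4x^3 + 6x^2 + x + 3. This has degree ≥ 3, so divide by f(x) over F_7: x^4 + 4x^3 + 6x^2 + x + 3 = (x + 1)·(x^3 + 3x^2 + 4x + 3) + (6x^2 + x). Hence a·b ≡ 6x^2 + x (mod f). (F_7[x]/(f) is a field with 7^3 = 343 elements since f is irreducible of degree 3.)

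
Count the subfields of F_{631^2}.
F_{631^2} has 2 subfields

The subfields of F_{p^n} are exactly the fields F_{p^d} for d | n (each is the fixed field of the unique index-d subgroup of Gal(F_{p^n}/F_p) ≅ Z/nZ). The divisors of n = 2 are {1, 2}, giving 2 subfields: F_{631^1}, F_{631^2}.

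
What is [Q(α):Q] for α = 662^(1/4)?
[Q(α):Q] = 4

α is a root of x^4 - 662. By Eisenstein's criterion at the prime p = 2 (which divides the constant term 662 but p^2 = 4 does not, since 662 is squarefree), x^4 - 662 is irreducible over Q. Hence [Q(α):Q] = 4.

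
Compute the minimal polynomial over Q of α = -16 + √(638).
m_α(x) = x^2 + 32x - 382

From α + 16 = √(638), squaring gives (α + 16)^2 = 638, i.e. α^2 + 32α + 256 = 638, so α^2 + 32α - 382 = 0. The discriminant of x^2 + 32x - 382 is (32)^2 - 4·(-382) = 1024 + 1528 = 2552, and 4·(638) is not a perfect square in Q since 638 is squarefree and ≠ 1. Hence x^2 + 32x - 382 is irreducible over Q and is the minimal polynomial of α.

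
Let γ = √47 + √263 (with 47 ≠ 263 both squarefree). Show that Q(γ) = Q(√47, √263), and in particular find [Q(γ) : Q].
[Q(γ) : Q] = 4 (equivalently, Q(γ) = Q(√47, √263))

Obviously Q(γ) ⊆ Q(√47, √263), and [Q(√47, √263):Q] = 4 (since 47, 263 are distinct squarefree integers > 1 with 12361 not a perfect square). To show equality we compute the minimal polynomial of γ. From γ = √47 + √263: γ^2 = 47 + 2√(12361) + 263 = 310 + 2√(12361), so γ^2 - 310 = 2√(12361); squaring, (γ^2 - 310)^2 = 4·12361, i.e. γ^4 - 620γ^2 + 96100 - 49444 = 0, i.e. γ^4 - 620γ^2 + 46656 = 0. So γ is a root of x^4 - 620x^2 + 46656. This polynomial is irreducible over Q: it has no rational root (each ±√47 ± √263 is irrational), and any factorization into two quadratics over Q would force √(12361) ∈ Q (pairing opposite roots) or √47, √263 ∈ Q (other pairings), all impossible. Hence [Q(γ):Q] = 4 = [Q(√47, √263):Q], so Q(γ) = Q(√47, √263).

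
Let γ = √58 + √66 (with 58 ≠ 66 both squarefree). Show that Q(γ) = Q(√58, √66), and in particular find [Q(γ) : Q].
[Q(γ) : Q] = 4 (equivalently, Q(γ) = Q(√58, √66))

Obviously Q(γ) ⊆ Q(√58, √66), and [Q(√58, √66):Q] = 4 (since 58, 66 are distinct squarefree integers > 1 with 3828 not a perfect square). To show equality we compute the minimal polynomial of γ. From γ = √58 + √66: γ^2 = 58 + 2√(3828) + 66 = 124 + 2√(3828), so γ^2 - 124 = 2√(3828); squaring, (γ^2 - 124)^2 = 4·3828, i.e. γ^4 - 248γ^2 + 15376 - 15312 = 0, i.e. γ^4 - 248γ^2 + 64 = 0. So γ is a root of x^4 - 248x^2 + 64. This polynomial is irreducible over Q: it has no rational root (each ±√58 ± √66 is irrational), and any factorization into two quadratics over Q would force √(3828) ∈ Q (pairing opposite roots) or √58, √66 ∈ Q (other pairings), all impossible. Hence [Q(γ):Q] = 4 = [Q(√58, √66):Q], so Q(γ) = Q(√58, √66).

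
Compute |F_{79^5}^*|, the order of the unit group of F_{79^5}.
|F_{79^5}^*| = 3077056398

F_{79^5} has 79^5 = 3077056399 elements; its multiplicative group consists of all nonzero elements, so |F_{79^5}^*| = 3077056399 - 1 = 3077056398. (It is cyclic since any finite subgroup of the multiplicative group of a field is cyclic.)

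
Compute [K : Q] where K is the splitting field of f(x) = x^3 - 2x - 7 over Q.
[K : Q] = 6

By the rational root test, any rational root of the monic integer polynomial f(x) = x^3 - 2x - 7 must be an integer dividing the constant term -7, i.e. one of ±{1, 7}. Evaluating: f(1) = -8, f(-1) = -6, f(7) = 322, f(-7) = -336; none is 0, so f has no rational root and is therefore irreducible over Q (a cubic with no linear factor over a field is irreducible). For an irreducible cubic, the Galois group is A_3 or S_3 according as the discriminant disc(f) = -4a^3 - 27b^2 = -4·(-2)^3 - 27·(-7)^2 = -1291 is or is not a square in Q. Here disc(f) = -1291 is not a perfect square in Q, so the Galois group of f over Q is not contained in A_3 and must be all of S_3. The splitting field has degree |S_3| = 6 over Q, so [K : Q] = 6.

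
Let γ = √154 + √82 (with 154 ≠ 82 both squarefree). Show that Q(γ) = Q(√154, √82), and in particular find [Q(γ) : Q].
[Q(γ) : Q] = 4 (equivalently, Q(γ) = Q(√154, √82))

Obviously Q(γ) ⊆ Q(√154, √82), and [Q(√154, √82):Q] = 4 (since 154, 82 are distinct squarefree integers > 1 with 12628 not a perfect square). To show equality we compute the minimal polynomial of γ. From γ = √154 + √82: γ^2 = 154 + 2√(12628) + 82 = 236 + 2√(12628), so γ^2 - 236 = 2√(12628); squaring, (γ^2 - 236)^2 = 4·12628, i.e. γ^4 - 472γ^2 + 55696 - 50512 = 0, i.e. γ^4 - 472γ^2 + 5184 = 0. So γ is a root of x^4 - 472x^2 + 5184. This polynomial is irreducible over Q: it has no rational root (each ±√154 ± √82 is irrational), and any factorization into two quadratics over Q would force √(12628) ∈ Q (pairing opposite roots) or √154, √82 ∈ Q (other pairings), all impossible. Hence [Q(γ):Q] = 4 = [Q(√154, √82):Q], so Q(γ) = Q(√154, √82).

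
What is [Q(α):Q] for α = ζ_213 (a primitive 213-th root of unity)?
[Q(α):Q] = 140

The minimal polynomial of ζ_213 over Q is the 213-th cyclotomic polynomial Φ_213(x), which is irreducible over Q and has degree φ(213) = 140. Hence [Q(α):Q] = φ(213) = 140.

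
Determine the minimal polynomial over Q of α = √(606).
m_α(x) = x^2 - 606

α satisfies α^2 - 606 = 0, so x^2 - 606 annihilates α. Since d = 606 is squarefree and ≠ 1, it is not a perfect square in Q, so x^2 - 606 has no rational root and is therefore irreducible over Q (a degree-2 polynomial over a field is irreducible iff it has no root). Hence m_α(x) = x^2 - 606.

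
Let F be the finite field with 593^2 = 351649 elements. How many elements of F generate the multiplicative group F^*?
There are φ(351648) = 103680 primitive elements

F_q^* is cyclic of order q - 1 = 351648. A cyclic group of order m has exactly φ(m) generators. Here m = 351648 = 2^5 · 3^3 · 11 · 37, so the number of primitive elements is φ(351648) = 103680.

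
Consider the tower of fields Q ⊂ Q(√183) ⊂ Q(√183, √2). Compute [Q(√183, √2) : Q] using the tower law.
[Q(√183, √2) : Q] = 4

[Q(√183):Q] = 2 (min poly x^2 - 183, irreducible since 183 is squarefree > 1). For the top step, suppose √2 ∈ Q(√183), say √2 = c + d√183 with c, d ∈ Q. Squaring: 2 = c^2 + 183d^2 + 2cd√183. Since √183 ∉ Q this forces 2cd = 0. If d = 0 then √2 = c ∈ Q, contradicting 2 squarefree > 1. If c = 0 then 2 = 183d^2, so 183·2 = (183d)^2 is a perfect square in Q — but 183·2 = 366 is not a perfect square (since 183 and 2 are distinct squarefree integers). Contradiction. Hence √2 ∉ Q(√183), so x^2 - 2 stays irreducible over Q(√183) and [Q(√183, √2) : Q(√183)] = 2. By the tower law, [Q(√183, √2) : Q] = 2 · 2 = 4.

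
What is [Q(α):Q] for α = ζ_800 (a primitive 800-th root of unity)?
[Q(α):Q] = 320

The minimal polynomial of ζ_800 over Q is the 800-th cyclotomic polynomial Φ_800(x), which is irreducible over Q and has degree φ(800) = 320. Hence [Q(α):Q] = φ(800) = 320.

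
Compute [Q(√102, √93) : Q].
[Q(√102, √93) : Q] = 4

[Q(√102):Q] = 2 (min poly x^2 - 102, irreducible since 102 is squarefree > 1). For the top step, suppose √93 ∈ Q(√102), say √93 = c + d√102 with c, d ∈ Q. Squaring: 93 = c^2 + 102d^2 + 2cd√102. Since √102 ∉ Q this forces 2cd = 0. If d = 0 then √93 = c ∈ Q, contradicting 93 squarefree > 1. If c = 0 then 93 = 102d^2, so 102·93 = (102d)^2 is a perfect square in Q — but 102·93 = 9486 is not a perfect square (since 102 and 93 are distinct squarefree integers). Contradiction. Hence √93 ∉ Q(√102), so x^2 - 93 stays irreducible over Q(√102) and [Q(√102, √93) : Q(√102)] = 2. By the tower law, [Q(√102, √93) : Q] = 2 · 2 = 4.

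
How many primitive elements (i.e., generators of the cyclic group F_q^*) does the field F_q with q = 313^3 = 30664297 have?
There are φ(30664296) = 9383040 primitive elements

F_q^* is cyclic of order q - 1 = 30664296. A cyclic group of order m has exactly φ(m) generators. Here m = 30664296 = 2^3 · 3^2 · 13 · 181^2, so the number of primitive elements is φ(30664296) = 9383040.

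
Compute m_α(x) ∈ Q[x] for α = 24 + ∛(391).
m_α(x) = x^3 - 72x^2 + 1728x - 14215

Set β = α - 24 = ∛(391), so β^3 = 391. Then (α - 24)^3 - 391 = 0, i.e. α is a root of g(x) = (x - 24)^3 - 391 = x^3 - 72x^2 + 1728x - 14215. Since g(x) = h(x - 24) where h(x) = x^3 - 391, and h is irreducible over Q (because 391 is not a perfect cube, so h has no rational root, and a monic cubic with no rational root is irreducible), g is also irreducible (irreducibility is preserved under the substitution x → x - 24). Hence m_α(x) = x^3 - 72x^2 + 1728x - 14215.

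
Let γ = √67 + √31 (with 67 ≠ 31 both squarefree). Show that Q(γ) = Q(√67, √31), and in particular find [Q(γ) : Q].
[Q(γ) : Q] = 4 (equivalently, Q(γ) = Q(√67, √31))

Obviously Q(γ) ⊆ Q(√67, √31), and [Q(√67, √31):Q] = 4 (since 67, 31 are distinct squarefree integers > 1 with 2077 not a perfect square). To show equality we compute the minimal polynomial of γ. From γ = √67 + √31: γ^2 = 67 + 2√(2077) + 31 = 98 + 2√(2077), so γ^2 - 98 = 2√(2077); squaring, (γ^2 - 98)^2 = 4·2077, i.e. γ^4 - 196γ^2 + 9604 - 8308 = 0, i.e. γ^4 - 196γ^2 + 1296 = 0. So γ is a root of x^4 - 196x^2 + 1296. This polynomial is irreducible over Q: it has no rational root (each ±√67 ± √31 is irrational), and any factorization into two quadratics over Q would force √(2077) ∈ Q (pairing opposite roots) or √67, √31 ∈ Q (other pairings), all impossible. Hence [Q(γ):Q] = 4 = [Q(√67, √31):Q], so Q(γ) = Q(√67, √31).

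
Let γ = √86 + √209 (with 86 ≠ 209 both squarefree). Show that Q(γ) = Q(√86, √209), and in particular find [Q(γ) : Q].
[Q(γ) : Q] = 4 (equivalently, Q(γ) = Q(√86, √209))

Obviously Q(γ) ⊆ Q(√86, √209), and [Q(√86, √209):Q] = 4 (since 86, 209 are distinct squarefree integers > 1 with 17974 not a perfect square). To show equality we compute the minimal polynomial of γ. From γ = √86 + √209: γ^2 = 86 + 2√(17974) + 209 = 295 + 2√(17974), so γ^2 - 295 = 2√(17974); squaring, (γ^2 - 295)^2 = 4·17974, i.e. γ^4 - 590γ^2 + 87025 - 71896 = 0, i.e. γ^4 - 590γ^2 + 15129 = 0. So γ is a root of x^4 - 590x^2 + 15129. This polynomial is irreducible over Q: it has no rational root (each ±√86 ± √209 is irrational), and any factorization into two quadratics over Q would force √(17974) ∈ Q (pairing opposite roots) or √86, √209 ∈ Q (other pairings), all impossible. Hence [Q(γ):Q] = 4 = [Q(√86, √209):Q], so Q(γ) = Q(√86, √209).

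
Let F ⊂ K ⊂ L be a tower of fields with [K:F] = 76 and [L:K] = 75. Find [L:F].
[L:F] = 5700

The tower law says that for any tower of field extensions F ⊂ K ⊂ L with finite degrees, [L:F] = [L:K] · [K:F]. Here this gives [L:F] = 75 · 76 = 5700.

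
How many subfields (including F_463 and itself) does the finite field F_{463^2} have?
F_{463^2} has 2 subfields

The subfields of F_{p^n} are exactly the fields F_{p^d} for d | n (each is the fixed field of the unique index-d subgroup of Gal(F_{p^n}/F_p) ≅ Z/nZ). The divisors of n = 2 are {1, 2}, giving 2 subfields: F_{463^1}, F_{463^2}.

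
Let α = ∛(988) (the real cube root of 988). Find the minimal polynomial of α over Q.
m_α(x) = x^3 - 988

α satisfies α^3 = 988, so x^3 - 988 annihilates α. By the rational root test, a rational root p/q (in lowest terms) of x^3 - 988 would satisfy p^3 = 988 q^3, forcing q = 1 and p^3 = 988; but 988 is not a perfect cube, contradiction. A monic cubic over Q with no rational root is irreducible (any nontrivial factorization would include a linear factor). Hence x^3 - 988 is the minimal polynomial of α, and in particular [Q(α):Q] = 3.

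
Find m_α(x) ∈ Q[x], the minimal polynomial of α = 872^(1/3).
m_α(x) = x^3 - 872

α satisfies α^3 = 872, so x^3 - 872 annihilates α. By the rational root test, a rational root p/q (in lowest terms) of x^3 - 872 would satisfy p^3 = 872 q^3, forcing q = 1 and p^3 = 872; but 872 is not a perfect cube, contradiction. A monic cubic over Q with no rational root is irreducible (any nontrivial factorization would include a linear factor). Hence x^3 - 872 is the minimal polynomial of α, and in particular [Q(α):Q] = 3.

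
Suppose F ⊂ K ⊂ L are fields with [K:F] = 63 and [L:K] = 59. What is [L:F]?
[L:F] = 3717

The tower law says that for any tower of field extensions F ⊂ K ⊂ L with finite degrees, [L:F] = [L:K] · [K:F]. Here this gives [L:F] = 59 · 63 = 3717.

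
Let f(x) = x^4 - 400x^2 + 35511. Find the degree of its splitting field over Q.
[K : Q] = 4

Solving the quadratic in x^2: x^2 = (400 ± √(400^2 - 4·35511))/2 = (400 ± √17956)/2 = (400 ± 134)/2, giving x^2 = 267 or x^2 = 133. So f(x) = (x^2 - 267)(x^2 - 133) and the roots of f are ±√267, ±√133. Hence the splitting field is K = Q(√267, √133). Since 267 and 133 are distinct squarefree integers > 1, their product 35511 is not a perfect square, so √133 ∉ Q(√267). By the tower law [K:Q] = [Q(√267,√133):Q(√267)] · [Q(√267):Q] = 2 · 2 = 4.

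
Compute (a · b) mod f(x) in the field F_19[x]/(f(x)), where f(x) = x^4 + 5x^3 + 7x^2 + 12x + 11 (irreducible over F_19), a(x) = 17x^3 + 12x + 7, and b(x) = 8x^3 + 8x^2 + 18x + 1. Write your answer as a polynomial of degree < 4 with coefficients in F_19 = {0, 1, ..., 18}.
a · b ≡ 7x^3 + 13x^2 + 13x + 1 (mod f(x))

Multiply in F_19[x]: a(x)·b(x) = (17x^3 + 12x + 7)·(8x^3 + 8x^2 + 18x + 1) = 3x^6 + 3x^5 + 3x^4 + 17x^3 + 6x^2 + 5x + 7. This has degree ≥ 4, so divide by f(x) over F_19: 3x^6 + 3x^5 + 3x^4 + 17x^3 + 6x^2 + 5x + 7 = (3x^2 + 7x + 4)·(x^4 + 5x^3 + 7x^2 + 12x + 11) + (7x^3 + 13x^2 + 13x + 1). Hence a·b ≡ 7x^3 + 13x^2 + 13x + 1 (mod f). (F_19[x]/(f) is a field with 19^4 = 130321 elements since f is irreducible of degree 4.)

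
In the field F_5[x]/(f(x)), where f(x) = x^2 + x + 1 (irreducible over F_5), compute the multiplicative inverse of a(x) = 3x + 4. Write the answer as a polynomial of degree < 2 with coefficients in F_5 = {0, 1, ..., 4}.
a(x)^(-1) ≡ 4x + 2 (mod f(x))

Since f is irreducible over F_5, F_5[x]/(f) is a field and a(x) ≠ 0 has an inverse. Apply the extended Euclidean algorithm to f(x) and a(x) in F_5[x]: f(x) = (2x + 1)·a(x) + (2). The last nonzero remainder is the constant 2 = gcd(f, a) in F_5. Back-substituting through the division chain expresses 2 = s(x)·a(x) + t(x)·f(x) with s(x) ≡ 3x + 4 (mod f), so (3x + 4)·a(x) ≡ 2 (mod f). Multiplying by 2^(-1) ≡ 3 in F_5 gives a(x)^(-1) ≡ 3·(3x + 4) ≡ 4x + 2 (mod f). Check: (3x + 4)·(4x + 2) = 2x^2 + 2x + 3 ≡ 1 (mod x^2 + x + 1).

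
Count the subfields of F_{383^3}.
F_{383^3} has 2 subfields

The subfields of F_{p^n} are exactly the fields F_{p^d} for d | n (each is the fixed field of the unique index-d subgroup of Gal(F_{p^n}/F_p) ≅ Z/nZ). The divisors of n = 3 are {1, 3}, giving 2 subfields: F_{383^1}, F_{383^3}.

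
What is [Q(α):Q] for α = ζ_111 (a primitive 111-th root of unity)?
[Q(α):Q] = 72

The minimal polynomial of ζ_111 over Q is the 111-th cyclotomic polynomial Φ_111(x), which is irreducible over Q and has degree φ(111) = 72. Hence [Q(α):Q] = φ(111) = 72.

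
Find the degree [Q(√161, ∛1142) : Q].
[Q(√161, ∛1142) : Q] = 6

Let L = Q(√161, ∛1142). Since Q(√161) ⊂ L and [Q(√161):Q] = 2, the tower law gives 2 | [L:Q]. Likewise Q(∛1142) ⊂ L with [Q(∛1142):Q] = 3 (because 1142 is not a perfect cube), so 3 | [L:Q]. As gcd(2,3) = 1, [L:Q] is divisible by 6. Conversely L is generated over Q by √161 and ∛1142, so [L:Q] ≤ 2·3 = 6. Therefore [Q(√161, ∛1142) : Q] = 6.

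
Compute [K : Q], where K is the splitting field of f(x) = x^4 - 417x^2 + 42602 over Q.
[K : Q] = 4

Solving the quadratic in x^2: x^2 = (417 ± √(417^2 - 4·42602))/2 = (417 ± √3481)/2 = (417 ± 59)/2, giving x^2 = 179 or x^2 = 238. So f(x) = (x^2 - 179)(x^2 - 238) and the roots of f are ±√179, ±√238. Hence the splitting field is K = Q(√179, √238). Since 179 and 238 are distinct squarefree integers > 1, their product 42602 is not a perfect square, so √238 ∉ Q(√179). By the tower law [K:Q] = [Q(√179,√238):Q(√179)] · [Q(√179):Q] = 2 · 2 = 4.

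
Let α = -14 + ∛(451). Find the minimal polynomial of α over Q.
m_α(x) = x^3 + 42x^2 + 588x + 2293

Set β = α + 14 = ∛(451), so β^3 = 451. Then (α + 14)^3 - 451 = 0, i.e. α is a root of g(x) = (x + 14)^3 - 451 = x^3 + 42x^2 + 588x + 2293. Since g(x) = h(x + 14) where h(x) = x^3 - 451, and h is irreducible over Q (because 451 is not a perfect cube, so h has no rational root, and a monic cubic with no rational root is irreducible), g is also irreducible (irreducibility is preserved under the substitution x → x + 14). Hence m_α(x) = x^3 + 42x^2 + 588x + 2293.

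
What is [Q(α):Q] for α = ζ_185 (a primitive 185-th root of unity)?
[Q(α):Q] = 144

The minimal polynomial of ζ_185 over Q is the 185-th cyclotomic polynomial Φ_185(x), which is irreducible over Q and has degree φ(185) = 144. Hence [Q(α):Q] = φ(185) = 144.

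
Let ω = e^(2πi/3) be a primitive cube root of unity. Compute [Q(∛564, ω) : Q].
[Q(∛564, ω) : Q] = 6

[Q(∛564):Q] = 3 (min poly x^3 - 564, irreducible since 564 is not a perfect cube). [Q(ω):Q] = 2 (min poly x^2 + x + 1). Since Q(∛564) ⊂ R and ω ∉ R, we have ω ∉ Q(∛564), so x^2 + x + 1 remains irreducible over Q(∛564) and [Q(∛564, ω) : Q(∛564)] = 2. By the tower law, [Q(∛564, ω) : Q] = 3 · 2 = 6. (In fact Q(∛564, ω) is the splitting field of x^3 - 564 over Q.)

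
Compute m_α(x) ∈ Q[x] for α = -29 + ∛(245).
m_α(x) = x^3 + 87x^2 + 2523x + 24144

Set β = α + 29 = ∛(245), so β^3 = 245. Then (α + 29)^3 - 245 = 0, i.e. α is a root of g(x) = (x + 29)^3 - 245 = x^3 + 87x^2 + 2523x + 24144. Since g(x) = h(x + 29) where h(x) = x^3 - 245, and h is irreducible over Q (because 245 is not a perfect cube, so h has no rational root, and a monic cubic with no rational root is irreducible), g is also irreducible (irreducibility is preserved under the substitution x → x + 29). Hence m_α(x) = x^3 + 87x^2 + 2523x + 24144.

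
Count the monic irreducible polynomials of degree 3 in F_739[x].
There are 134527560 monic irreducible polynomials of degree 3 over F_739

Each element of F_{739^3} that lies in no proper subfield is a root of exactly one monic irreducible of degree 3 over F_739, and each such polynomial has 3 distinct roots in F_{739^3}. By Möbius inversion the count is N_739(3) = (1/3) Σ_{d|3} μ(3/d) · 739^d = (1/3)(μ(3)·739^1 + μ(1)·739^3) = 403582680/3 = 134527560.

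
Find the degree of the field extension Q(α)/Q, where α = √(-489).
[Q(α):Q] = 2

[Q(α):Q] equals the degree of the minimal polynomial of α. Here α^2 = -489 and x^2 + 489 is irreducible (d = -489 is squarefree, ≠ 1, hence not a square), so deg(m_α) = 2. Thus [Q(α):Q] = 2.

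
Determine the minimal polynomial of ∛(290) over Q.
m_α(x) = x^3 - 290

α satisfies α^3 = 290, so x^3 - 290 annihilates α. By the rational root test, a rational root p/q (in lowest terms) of x^3 - 290 would satisfy p^3 = 290 q^3, forcing q = 1 and p^3 = 290; but 290 is not a perfect cube, contradiction. A monic cubic over Q with no rational root is irreducible (any nontrivial factorization would include a linear factor). Hence x^3 - 290 is the minimal polynomial of α, and in particular [Q(α):Q] = 3.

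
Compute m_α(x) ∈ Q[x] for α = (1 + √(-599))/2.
m_α(x) = x^2 - x + 150

From 2α - 1 = √(-599), squaring gives (2α - 1)^2 = -599, i.e. 4α^2 - 4α + 1 = -599, so α^2 - α + (1 + 599)/4 = 0. Since -599 ≡ 1 (mod 4), (1 + 599)/4 = 150 ∈ Z. The polynomial x^2 - x + 150 has discriminant 1 - 4·(150) = -599, which is not a perfect square in Q (d = -599 is squarefree and ≠ 1), so x^2 - x + 150 is irreducible over Q. It is the minimal polynomial of α.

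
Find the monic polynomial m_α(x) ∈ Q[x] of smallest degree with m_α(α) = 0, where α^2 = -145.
m_α(x) = x^2 + 145

α satisfies α^2 + 145 = 0, so x^2 + 145 annihilates α. Since d = -145 is squarefree and ≠ 1, it is not a perfect square in Q, so x^2 + 145 has no rational root and is therefore irreducible over Q (a degree-2 polynomial over a field is irreducible iff it has no root). Hence m_α(x) = x^2 + 145.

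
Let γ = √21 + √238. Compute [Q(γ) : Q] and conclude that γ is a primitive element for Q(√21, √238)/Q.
[Q(γ) : Q] = 4 (equivalently, Q(γ) = Q(√21, √238))

Obviously Q(γ) ⊆ Q(√21, √238), and [Q(√21, √238):Q] = 4 (since 21, 238 are distinct squarefree integers > 1 with 4998 not a perfect square). To show equality we compute the minimal polynomial of γ. From γ = √21 + √238: γ^2 = 21 + 2√(4998) + 238 = 259 + 2√(4998), so γ^2 - 259 = 2√(4998); squaring, (γ^2 - 259)^2 = 4·4998, i.e. γ^4 - 518γ^2 + 67081 - 19992 = 0, i.e. γ^4 - 518γ^2 + 47089 = 0. So γ is a root of x^4 - 518x^2 + 47089. This polynomial is irreducible over Q: it has no rational root (each ±√21 ± √238 is irrational), and any factorization into two quadratics over Q would force √(4998) ∈ Q (pairing opposite roots) or √21, √238 ∈ Q (other pairings), all impossible. Hence [Q(γ):Q] = 4 = [Q(√21, √238):Q], so Q(γ) = Q(√21, √238).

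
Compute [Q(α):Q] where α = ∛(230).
[Q(α):Q] = 3

The minimal polynomial of α is x^3 - 230, irreducible over Q since 230 is not a perfect cube (so x^3 - 230 has no rational root). Hence [Q(α):Q] = deg(m_α) = 3.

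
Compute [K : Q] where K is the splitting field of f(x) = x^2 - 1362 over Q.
[K : Q] = 2

f(x) = x^2 - 1362 factors as (x - √1362)(x + √1362). The splitting field is K = Q(√1362). Since 1362 is squarefree and > 1, it is not a perfect square, so x^2 - 1362 is irreducible over Q and [Q(√1362) : Q] = 2. Hence [K : Q] = 2.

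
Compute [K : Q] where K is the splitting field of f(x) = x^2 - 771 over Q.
[K : Q] = 2

f(x) = x^2 - 771 factors as (x - √771)(x + √771). The splitting field is K = Q(√771). Since 771 is squarefree and > 1, it is not a perfect square, so x^2 - 771 is irreducible over Q and [Q(√771) : Q] = 2. Hence [K : Q] = 2.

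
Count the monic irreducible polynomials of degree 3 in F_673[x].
There are 101606848 monic irreducible polynomials of degree 3 over F_673

Each element of F_{673^3} that lies in no proper subfield is a root of exactly one monic irreducible of degree 3 over F_673, and each such polynomial has 3 distinct roots in F_{673^3}. By Möbius inversion the count is N_673(3) = (1/3) Σ_{d|3} μ(3/d) · 673^d = (1/3)(μ(3)·673^1 + μ(1)·673^3) = 304820544/3 = 101606848.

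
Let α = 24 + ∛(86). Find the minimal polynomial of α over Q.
m_α(x) = x^3 - 72x^2 + 1728x - 13910

Set β = α - 24 = ∛(86), so β^3 = 86. Then (α - 24)^3 - 86 = 0, i.e. α is a root of g(x) = (x - 24)^3 - 86 = x^3 - 72x^2 + 1728x - 13910. Since g(x) = h(x - 24) where h(x) = x^3 - 86, and h is irreducible over Q (because 86 is not a perfect cube, so h has no rational root, and a monic cubic with no rational root is irreducible), g is also irreducible (irreducibility is preserved under the substitution x → x - 24). Hence m_α(x) = x^3 - 72x^2 + 1728x - 13910.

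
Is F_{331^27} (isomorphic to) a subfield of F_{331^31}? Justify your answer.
No: F_{331^27} is not a subfield of F_{331^31}

F_{p^m} embeds in F_{p^n} iff m | n. Here 27 ∤ 31 (since 31 = 1·27 + 4 with remainder 4 ≠ 0), so F_{331^27} is not a subfield of F_{331^31}. Equivalently: if it were, the tower law would give 27 = [F_{331^27}:F_331] dividing [F_{331^31}:F_331] = 31, contradiction.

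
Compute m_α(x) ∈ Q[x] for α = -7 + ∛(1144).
m_α(x) = x^3 + 21x^2 + 147x - 801

Set β = α + 7 = ∛(1144), so β^3 = 1144. Then (α + 7)^3 - 1144 = 0, i.e. α is a root of g(x) = (x + 7)^3 - 1144 = x^3 + 21x^2 + 147x - 801. Since g(x) = h(x + 7) where h(x) = x^3 - 1144, and h is irreducible over Q (because 1144 is not a perfect cube, so h has no rational root, and a monic cubic with no rational root is irreducible), g is also irreducible (irreducibility is preserved under the substitution x → x + 7). Hence m_α(x) = x^3 + 21x^2 + 147x - 801.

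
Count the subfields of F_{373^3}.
F_{373^3} has 2 subfields

The subfields of F_{p^n} are exactly the fields F_{p^d} for d | n (each is the fixed field of the unique index-d subgroup of Gal(F_{p^n}/F_p) ≅ Z/nZ). The divisors of n = 3 are {1, 3}, giving 2 subfields: F_{373^1}, F_{373^3}.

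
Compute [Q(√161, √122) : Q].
[Q(√161, √122) : Q] = 4

[Q(√161):Q] = 2 (min poly x^2 - 161, irreducible since 161 is squarefree > 1). For the top step, suppose √122 ∈ Q(√161), say √122 = c + d√161 with c, d ∈ Q. Squaring: 122 = c^2 + 161d^2 + 2cd√161. Since √161 ∉ Q this forces 2cd = 0. If d = 0 then √122 = c ∈ Q, contradicting 122 squarefree > 1. If c = 0 then 122 = 161d^2, so 161·122 = (161d)^2 is a perfect square in Q — but 161·122 = 19642 is not a perfect square (since 161 and 122 are distinct squarefree integers). Contradiction. Hence √122 ∉ Q(√161), so x^2 - 122 stays irreducible over Q(√161) and [Q(√161, √122) : Q(√161)] = 2. By the tower law, [Q(√161, √122) : Q] = 2 · 2 = 4.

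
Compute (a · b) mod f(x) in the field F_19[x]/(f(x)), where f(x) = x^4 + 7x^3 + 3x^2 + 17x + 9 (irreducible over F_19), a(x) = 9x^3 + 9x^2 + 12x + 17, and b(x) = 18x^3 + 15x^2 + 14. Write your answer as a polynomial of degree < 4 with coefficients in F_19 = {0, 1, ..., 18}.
a · b ≡ 11x^3 + 8x^2 + 16x + 3 (mod f(x))

Multiply in F_19[x]: a(x)·b(x) = (9x^3 + 9x^2 + 12x + 17)·(18x^3 + 15x^2 + 14) = 10x^6 + 12x^5 + 9x^4 + 4x^3 + x^2 + 16x + 10. This has degree ≥ 4, so divide by f(x) over F_19: 10x^6 + 12x^5 + 9x^4 + 4x^3 + x^2 + 16x + 10 = (10x^2 + 18x + 5)·(x^4 + 7x^3 + 3x^2 + 17x + 9) + (11x^3 + 8x^2 + 16x + 3). Hence a·b ≡ 11x^3 + 8x^2 + 16x + 3 (mod f). (F_19[x]/(f) is a field with 19^4 = 130321 elements since f is irreducible of degree 4.)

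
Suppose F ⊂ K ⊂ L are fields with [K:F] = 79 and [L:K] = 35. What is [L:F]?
[L:F] = 2765

The tower law says that for any tower of field extensions F ⊂ K ⊂ L with finite degrees, [L:F] = [L:K] · [K:F]. Here this gives [L:F] = 35 · 79 = 2765.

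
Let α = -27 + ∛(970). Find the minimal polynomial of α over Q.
m_α(x) = x^3 + 81x^2 + 2187x + 18713

Set β = α + 27 = ∛(970), so β^3 = 970. Then (α + 27)^3 - 970 = 0, i.e. α is a root of g(x) = (x + 27)^3 - 970 = x^3 + 81x^2 + 2187x + 18713. Since g(x) = h(x + 27) where h(x) = x^3 - 970, and h is irreducible over Q (because 970 is not a perfect cube, so h has no rational root, and a monic cubic with no rational root is irreducible), g is also irreducible (irreducibility is preserved under the substitution x → x + 27). Hence m_α(x) = x^3 + 81x^2 + 2187x + 18713.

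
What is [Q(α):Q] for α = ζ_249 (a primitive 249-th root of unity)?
[Q(α):Q] = 164

The minimal polynomial of ζ_249 over Q is the 249-th cyclotomic polynomial Φ_249(x), which is irreducible over Q and has degree φ(249) = 164. Hence [Q(α):Q] = φ(249) = 164.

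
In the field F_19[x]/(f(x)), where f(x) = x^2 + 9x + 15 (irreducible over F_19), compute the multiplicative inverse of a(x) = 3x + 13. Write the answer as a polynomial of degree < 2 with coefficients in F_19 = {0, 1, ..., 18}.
a(x)^(-1) ≡ 13x + 10 (mod f(x))

Since f is irreducible over F_19, F_19[x]/(f) is a field and a(x) ≠ 0 has an inverse. Apply the extended Euclidean algorithm to f(x) and a(x) in F_19[x]: f(x) = (13x + 10)·a(x) + (18). The last nonzero remainder is the constant 18 = gcd(f, a) in F_19. Back-substituting through the division chain expresses 18 = s(x)·a(x) + t(x)·f(x) with s(x) ≡ 6x + 9 (mod f), so (6x + 9)·a(x) ≡ 18 (mod f). Multiplying by 18^(-1) ≡ 18 in F_19 gives a(x)^(-1) ≡ 18·(6x + 9) ≡ 13x + 10 (mod f). Check: (3x + 13)·(13x + 10) = x^2 + 9x + 16 ≡ 1 (mod x^2 + 9x + 15).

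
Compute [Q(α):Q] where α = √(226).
[Q(α):Q] = 2

[Q(α):Q] equals the degree of the minimal polynomial of α. Here α^2 = 226 and x^2 - 226 is irreducible (d = 226 is squarefree, ≠ 1, hence not a square), so deg(m_α) = 2. Thus [Q(α):Q] = 2.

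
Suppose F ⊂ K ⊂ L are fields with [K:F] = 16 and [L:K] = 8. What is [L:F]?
[L:F] = 128

The tower law says that for any tower of field extensions F ⊂ K ⊂ L with finite degrees, [L:F] = [L:K] · [K:F]. Here this gives [L:F] = 8 · 16 = 128.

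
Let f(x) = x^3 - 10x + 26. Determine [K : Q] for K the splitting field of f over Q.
[K : Q] = 6

By the rational root test, any rational root of the monic integer polynomial f(x) = x^3 - 10x + 26 must be an integer dividing the constant term 26, i.e. one of ±{1, 2, 13, 26}. Evaluating: f(1) = 17, f(-1) = 35, f(2) = 14, f(-2) = 38, f(13) = 2093, f(-13) = -2041, f(26) = 17342, f(-26) = -17290; none is 0, so f has no rational root and is therefore irreducible over Q (a cubic with no linear factor over a field is irreducible). For an irreducible cubic, the Galois group is A_3 or S_3 according as the discriminant disc(f) = -4a^3 - 27b^2 = -4·(-10)^3 - 27·(26)^2 = -14252 is or is not a square in Q. Here disc(f) = -14252 is not a perfect square in Q, so the Galois group of f over Q is not contained in A_3 and must be all of S_3. The splitting field has degree |S_3| = 6 over Q, so [K : Q] = 6.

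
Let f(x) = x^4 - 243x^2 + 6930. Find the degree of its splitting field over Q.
[K : Q] = 4

Solving the quadratic in x^2: x^2 = (243 ± √(243^2 - 4·6930))/2 = (243 ± √31329)/2 = (243 ± 177)/2, giving x^2 = 33 or x^2 = 210. So f(x) = (x^2 - 33)(x^2 - 210) and the roots of f are ±√33, ±√210. Hence the splitting field is K = Q(√33, √210). Since 33 and 210 are distinct squarefree integers > 1, their product 6930 is not a perfect square, so √210 ∉ Q(√33). By the tower law [K:Q] = [Q(√33,√210):Q(√33)] · [Q(√33):Q] = 2 · 2 = 4.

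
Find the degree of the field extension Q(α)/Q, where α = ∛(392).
[Q(α):Q] = 3

The minimal polynomial of α is x^3 - 392, irreducible over Q since 392 is not a perfect cube (so x^3 - 392 has no rational root). Hence [Q(α):Q] = deg(m_α) = 3.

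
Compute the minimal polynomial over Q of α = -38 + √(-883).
m_α(x) = x^2 + 76x + 2327

From α + 38 = √(-883), squaring gives (α + 38)^2 = -883, i.e. α^2 + 76α + 1444 = -883, so α^2 + 76α + 2327 = 0. The discriminant of x^2 + 76x + 2327 is (76)^2 - 4·(2327) = 5776 - 9308 = -3532, and 4·(-883) is not a perfect square in Q since -883 is squarefree and ≠ 1. Hence x^2 + 76x + 2327 is irreducible over Q and is the minimal polynomial of α.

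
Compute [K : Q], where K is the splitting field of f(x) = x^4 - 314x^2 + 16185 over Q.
[K : Q] = 4

Solving the quadratic in x^2: x^2 = (314 ± √(314^2 - 4·16185))/2 = (314 ± √33856)/2 = (314 ± 184)/2, giving x^2 = 65 or x^2 = 249. So f(x) = (x^2 - 65)(x^2 - 249) and the roots of f are ±√65, ±√249. Hence the splitting field is K = Q(√65, √249). Since 65 and 249 are distinct squarefree integers > 1, their product 16185 is not a perfect square, so √249 ∉ Q(√65). By the tower law [K:Q] = [Q(√65,√249):Q(√65)] · [Q(√65):Q] = 2 · 2 = 4.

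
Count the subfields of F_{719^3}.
F_{719^3} has 2 subfields

The subfields of F_{p^n} are exactly the fields F_{p^d} for d | n (each is the fixed field of the unique index-d subgroup of Gal(F_{p^n}/F_p) ≅ Z/nZ). The divisors of n = 3 are {1, 3}, giving 2 subfields: F_{719^1}, F_{719^3}.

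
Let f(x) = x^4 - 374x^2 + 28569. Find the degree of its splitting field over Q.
[K : Q] = 4

Solving the quadratic in x^2: x^2 = (374 ± √(374^2 - 4·28569))/2 = (374 ± √25600)/2 = (374 ± 160)/2, giving x^2 = 267 or x^2 = 107. So f(x) = (x^2 - 267)(x^2 - 107) and the roots of f are ±√267, ±√107. Hence the splitting field is K = Q(√267, √107). Since 267 and 107 are distinct squarefree integers > 1, their product 28569 is not a perfect square, so √107 ∉ Q(√267). By the tower law [K:Q] = [Q(√267,√107):Q(√267)] · [Q(√267):Q] = 2 · 2 = 4.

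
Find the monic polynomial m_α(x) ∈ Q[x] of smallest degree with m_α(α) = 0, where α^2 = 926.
m_α(x) = x^2 - 926

α satisfies α^2 - 926 = 0, so x^2 - 926 annihilates α. Since d = 926 is squarefree and ≠ 1, it is not a perfect square in Q, so x^2 - 926 has no rational root and is therefore irreducible over Q (a degree-2 polynomial over a field is irreducible iff it has no root). Hence m_α(x) = x^2 - 926.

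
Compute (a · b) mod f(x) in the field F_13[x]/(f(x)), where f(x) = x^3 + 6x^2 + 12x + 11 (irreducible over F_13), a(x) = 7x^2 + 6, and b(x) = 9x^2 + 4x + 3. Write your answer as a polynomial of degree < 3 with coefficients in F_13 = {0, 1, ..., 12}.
a · b ≡ 2x^2 + 8x + 7 (mod f(x))

Multiply in F_13[x]: a(x)·b(x) = (7x^2 + 6)·(9x^2 + 4x + 3) = 11x^4 + 2x^3 + 10x^2 + 11x + 5. This has degree ≥ 3, so divide by f(x) over F_13: 11x^4 + 2x^3 + 10x^2 + 11x + 5 = (11x + 1)·(x^3 + 6x^2 + 12x + 11) + (2x^2 + 8x + 7). Hence a·b ≡ 2x^2 + 8x + 7 (mod f). (F_13[x]/(f) is a field with 13^3 = 2197 elements since f is irreducible of degree 3.)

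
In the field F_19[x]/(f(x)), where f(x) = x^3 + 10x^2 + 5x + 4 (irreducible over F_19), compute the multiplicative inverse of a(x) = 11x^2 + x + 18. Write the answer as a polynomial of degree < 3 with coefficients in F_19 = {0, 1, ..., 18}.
a(x)^(-1) ≡ 6x^2 + 7x + 8 (mod f(x))

Since f is irreducible over F_19, F_19[x]/(f) is a field and a(x) ≠ 0 has an inverse. Apply the extended Euclidean algorithm to f(x) and a(x) in F_19[x]: f(x) = (7x + 2)·a(x) + (10x + 6);  a(x) = (3x + 4)·(10x + 6) + (13). The last nonzero remainder is the constant 13 = gcd(f, a) in F_19. Back-substituting through the division chain expresses 13 = s(x)·a(x) + t(x)·f(x) with s(x) ≡ 2x^2 + 15x + 9 (mod f), so (2x^2 + 15x + 9)·a(x) ≡ 13 (mod f). Multiplying by 13^(-1) ≡ 3 in F_19 gives a(x)^(-1) ≡ 3·(2x^2 + 15x + 9) ≡ 6x^2 + 7x + 8 (mod f). Check: (11x^2 + x + 18)·(6x^2 + 7x + 8) = 9x^4 + 7x^3 + 13x^2 + x + 11 ≡ 1 (mod x^3 + 10x^2 + 5x + 4).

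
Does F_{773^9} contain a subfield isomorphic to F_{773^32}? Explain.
No: F_{773^32} is not a subfield of F_{773^9}

F_{p^m} embeds in F_{p^n} iff m | n. Here 32 ∤ 9 (since 9 = 0·32 + 9 with remainder 9 ≠ 0), so F_{773^32} is not a subfield of F_{773^9}. Equivalently: if it were, the tower law would give 32 = [F_{773^32}:F_773] dividing [F_{773^9}:F_773] = 9, contradiction.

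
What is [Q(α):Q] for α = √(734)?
[Q(α):Q] = 2

[Q(α):Q] equals the degree of the minimal polynomial of α. Here α^2 = 734 and x^2 - 734 is irreducible (d = 734 is squarefree, ≠ 1, hence not a square), so deg(m_α) = 2. Thus [Q(α):Q] = 2.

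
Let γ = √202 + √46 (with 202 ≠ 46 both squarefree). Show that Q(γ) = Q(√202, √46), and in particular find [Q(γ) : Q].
[Q(γ) : Q] = 4 (equivalently, Q(γ) = Q(√202, √46))

Obviously Q(γ) ⊆ Q(√202, √46), and [Q(√202, √46):Q] = 4 (since 202, 46 are distinct squarefree integers > 1 with 9292 not a perfect square). To show equality we compute the minimal polynomial of γ. From γ = √202 + √46: γ^2 = 202 + 2√(9292) + 46 = 248 + 2√(9292), so γ^2 - 248 = 2√(9292); squaring, (γ^2 - 248)^2 = 4·9292, i.e. γ^4 - 496γ^2 + 61504 - 37168 = 0, i.e. γ^4 - 496γ^2 + 24336 = 0. So γ is a root of x^4 - 496x^2 + 24336. This polynomial is irreducible over Q: it has no rational root (each ±√202 ± √46 is irrational), and any factorization into two quadratics over Q would force √(9292) ∈ Q (pairing opposite roots) or √202, √46 ∈ Q (other pairings), all impossible. Hence [Q(γ):Q] = 4 = [Q(√202, √46):Q], so Q(γ) = Q(√202, √46).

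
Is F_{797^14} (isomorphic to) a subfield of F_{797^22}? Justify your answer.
No: F_{797^14} is not a subfield of F_{797^22}

F_{p^m} embeds in F_{p^n} iff m | n. Here 14 ∤ 22 (since 22 = 1·14 + 8 with remainder 8 ≠ 0), so F_{797^14} is not a subfield of F_{797^22}. Equivalently: if it were, the tower law would give 14 = [F_{797^14}:F_797] dividing [F_{797^22}:F_797] = 22, contradiction.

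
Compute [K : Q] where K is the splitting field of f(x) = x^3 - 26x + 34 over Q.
[K : Q] = 6

By the rational root test, any rational root of the monic integer polynomial f(x) = x^3 - 26x + 34 must be an integer dividing the constant term 34, i.e. one of ±{1, 2, 17, 34}. Evaluating: f(1) = 9, f(-1) = 59, f(2) = -10, f(-2) = 78, f(17) = 4505, f(-17) = -4437, f(34) = 38454, f(-34) = -38386; none is 0, so f has no rational root and is therefore irreducible over Q (a cubic with no linear factor over a field is irreducible). For an irreducible cubic, the Galois group is A_3 or S_3 according as the discriminant disc(f) = -4a^3 - 27b^2 = -4·(-26)^3 - 27·(34)^2 = 39092 is or is not a square in Q. Here disc(f) = 39092 is not a perfect square in Q, so the Galois group of f over Q is not contained in A_3 and must be all of S_3. The splitting field has degree |S_3| = 6 over Q, so [K : Q] = 6.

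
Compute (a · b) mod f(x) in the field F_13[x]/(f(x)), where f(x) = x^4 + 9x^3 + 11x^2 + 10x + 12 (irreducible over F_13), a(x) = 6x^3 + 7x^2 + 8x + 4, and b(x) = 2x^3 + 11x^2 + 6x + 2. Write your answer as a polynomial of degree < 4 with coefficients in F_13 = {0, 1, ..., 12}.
a · b ≡ 8x^3 + 12x^2 + 5x + 10 (mod f(x))

Multiply in F_13[x]: a(x)·b(x) = (6x^3 + 7x^2 + 8x + 4)·(2x^3 + 11x^2 + 6x + 2) = 12x^6 + 2x^5 + 12x^4 + 7x^3 + 2x^2 + x + 8. This has degree ≥ 4, so divide by f(x) over F_13: 12x^6 + 2x^5 + 12x^4 + 7x^3 + 2x^2 + x + 8 = (12x^2 + 11x + 2)·(x^4 + 9x^3 + 11x^2 + 10x + 12) + (8x^3 + 12x^2 + 5x + 10). Hence a·b ≡ 8x^3 + 12x^2 + 5x + 10 (mod f). (F_13[x]/(f) is a field with 13^4 = 28561 elements since f is irreducible of degree 4.)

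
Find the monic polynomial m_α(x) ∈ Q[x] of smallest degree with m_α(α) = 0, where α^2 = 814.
m_α(x) = x^2 - 814

α satisfies α^2 - 814 = 0, so x^2 - 814 annihilates α. Since d = 814 is squarefree and ≠ 1, it is not a perfect square in Q, so x^2 - 814 has no rational root and is therefore irreducible over Q (a degree-2 polynomial over a field is irreducible iff it has no root). Hence m_α(x) = x^2 - 814.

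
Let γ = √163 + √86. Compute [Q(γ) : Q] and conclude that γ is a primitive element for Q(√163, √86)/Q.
[Q(γ) : Q] = 4 (equivalently, Q(γ) = Q(√163, √86))

Obviously Q(γ) ⊆ Q(√163, √86), and [Q(√163, √86):Q] = 4 (since 163, 86 are distinct squarefree integers > 1 with 14018 not a perfect square). To show equality we compute the minimal polynomial of γ. From γ = √163 + √86: γ^2 = 163 + 2√(14018) + 86 = 249 + 2√(14018), so γ^2 - 249 = 2√(14018); squaring, (γ^2 - 249)^2 = 4·14018, i.e. γ^4 - 498γ^2 + 62001 - 56072 = 0, i.e. γ^4 - 498γ^2 + 5929 = 0. So γ is a root of x^4 - 498x^2 + 5929. This polynomial is irreducible over Q: it has no rational root (each ±√163 ± √86 is irrational), and any factorization into two quadratics over Q would force √(14018) ∈ Q (pairing opposite roots) or √163, √86 ∈ Q (other pairings), all impossible. Hence [Q(γ):Q] = 4 = [Q(√163, √86):Q], so Q(γ) = Q(√163, √86).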